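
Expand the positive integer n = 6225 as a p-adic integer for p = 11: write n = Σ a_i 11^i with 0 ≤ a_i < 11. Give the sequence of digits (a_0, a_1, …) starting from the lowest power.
(a_0, a_1, …) = (10, 4, 7, 4)

Repeated division by 11 gives the digits low-to-high: 6225 = 10 + 4·11^1 + 7·11^2 + 4·11^3. Digit sequence: (10, 4, 7, 4).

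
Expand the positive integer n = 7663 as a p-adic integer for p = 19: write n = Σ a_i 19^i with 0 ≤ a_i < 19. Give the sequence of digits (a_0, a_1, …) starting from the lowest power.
(a_0, a_1, …) = (6, 4, 2, 1)

Repeated division by 19 gives the digits low-to-high: 7663 = 6 + 4·19^1 + 2·19^2 + 1·19^3. Digit sequence: (6, 4, 2, 1).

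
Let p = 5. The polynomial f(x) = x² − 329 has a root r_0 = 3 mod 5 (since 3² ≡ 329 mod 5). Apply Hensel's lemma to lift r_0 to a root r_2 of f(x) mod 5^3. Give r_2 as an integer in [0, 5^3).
r_2 = 73 (mod 125)

Hensel's recurrence: r_{i+1} = r_i − f(r_i)·(f′(r_i))^{-1} mod 5^{i+2}, with f′(x) = 2x. Iterate:
  r_0 = 3 (mod 5)
  r_1 = 23 (mod 25)
  r_2 = 73 (mod 125)
Final: r_2 = 73, and one checks f(r_2) ≡ 0 mod 5^3.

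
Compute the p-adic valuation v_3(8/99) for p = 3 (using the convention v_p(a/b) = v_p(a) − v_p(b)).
v_3(8/99) = -2

Factor powers of 3 from the numerator and denominator of the reduced fraction: 8 = 3^0 · 8 and 99 = 3^2 · 11. Apply v_p(a/b) = v_p(a) − v_p(b): v_3(8/99) = 0 − 2 = -2.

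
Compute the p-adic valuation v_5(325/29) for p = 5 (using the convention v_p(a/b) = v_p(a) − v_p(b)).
v_5(325/29) = 2

Factor powers of 5 from the numerator and denominator of the reduced fraction: 325 = 5^2 · 13 and 29 = 5^0 · 29. Apply v_p(a/b) = v_p(a) − v_p(b): v_5(325/29) = 2 − 0 = 2.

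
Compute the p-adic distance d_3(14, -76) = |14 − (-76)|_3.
d_3(14, -76) = 1/9

Step 1 — x − y = 14 − (-76) = 90. Step 2 — v_3(90) = 2 (factor: 90 = (3^2 · 10); the sign does not affect v_p). Step 3 — |x − y|_3 = 3^{-2} = 1/9.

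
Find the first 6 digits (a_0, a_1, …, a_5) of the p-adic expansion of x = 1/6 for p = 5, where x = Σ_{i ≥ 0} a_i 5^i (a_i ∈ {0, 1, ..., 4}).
(a_0, …, a_5) = (1, 4, 0, 4, 0, 4)

v_5(1/6) = 0 (numerator and denominator both coprime to 5), so x ∈ ℤ_5^×. Compute digits iteratively via a_i = x_i mod 5, x_{i+1} = (x_i − a_i)/5, with x_0 = x:
  x_0 = 1/6;  a_0 = 1;  x_1 = (x_0 − 1)/5 = -1/6
  x_1 = -1/6;  a_1 = 4;  x_2 = (x_1 − 4)/5 = -5/6
  x_2 = -5/6;  a_2 = 0;  x_3 = (x_2 − 0)/5 = -1/6
  x_3 = -1/6;  a_3 = 4;  x_4 = (x_3 − 4)/5 = -5/6
  x_4 = -5/6;  a_4 = 0;  x_5 = (x_4 − 0)/5 = -1/6
  x_5 = -1/6;  a_5 = 4;  x_6 = (x_5 − 4)/5 = -5/6
Digits: (1, 4, 0, 4, 0, 4).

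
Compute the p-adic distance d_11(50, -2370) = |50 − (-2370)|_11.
d_11(50, -2370) = 1/121

Step 1 — x − y = 50 − (-2370) = 2420. Step 2 — v_11(2420) = 2 (factor: 2420 = (11^2 · 20); the sign does not affect v_p). Step 3 — |x − y|_11 = 11^{-2} = 1/121.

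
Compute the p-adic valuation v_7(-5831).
v_7(-5831) = 3

v_7(n) is the largest exponent k such that 7^k divides n. Factor out: -5831 = -7^3 · 17. (Sign doesn't affect v_p.) So v_7(-5831) = 3.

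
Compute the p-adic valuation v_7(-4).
v_7(-4) = 0

v_7(n) is the largest exponent k such that 7^k divides n. Factor out: -4 = -7^0 · 4. (Sign doesn't affect v_p.) So v_7(-4) = 0.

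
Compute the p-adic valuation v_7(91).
v_7(91) = 1

v_7(n) is the largest exponent k such that 7^k divides n. Factor out: 91 = 7^1 · 13. (Sign doesn't affect v_p.) So v_7(91) = 1.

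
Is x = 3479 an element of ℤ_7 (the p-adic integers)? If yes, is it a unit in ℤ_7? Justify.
x ∈ ℤ_7 but not a unit; v_7(x) = 2 > 0

ℤ_7 = {x ∈ ℚ_7 : v_7(x) ≥ 0} and ℤ_7^× = {x ∈ ℤ_7 : v_7(x) = 0}. Here v_7(3479) = v_7(num) − v_7(den) = 2; compare against these criteria.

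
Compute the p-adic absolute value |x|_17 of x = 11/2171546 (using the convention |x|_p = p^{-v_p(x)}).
|11/2171546|_17 = 83521

Step 1 — compute v_17(x) by factoring powers of 17 out of the numerator and denominator: v_17(11/2171546) = -4. Step 2 — apply |x|_p = p^{-v_p(x)} = 17^{4} = 83521.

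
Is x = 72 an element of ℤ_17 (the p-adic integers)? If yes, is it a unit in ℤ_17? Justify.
x ∈ ℤ_17^× (unit); v_17(x) = 0

ℤ_17 = {x ∈ ℚ_17 : v_17(x) ≥ 0} and ℤ_17^× = {x ∈ ℤ_17 : v_17(x) = 0}. Here v_17(72) = v_17(num) − v_17(den) = 0; compare against these criteria.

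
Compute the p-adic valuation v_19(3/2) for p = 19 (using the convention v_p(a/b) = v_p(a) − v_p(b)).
v_19(3/2) = 0

Factor powers of 19 from the numerator and denominator of the reduced fraction: 3 = 19^0 · 3 and 2 = 19^0 · 2. Apply v_p(a/b) = v_p(a) − v_p(b): v_19(3/2) = 0 − 0 = 0.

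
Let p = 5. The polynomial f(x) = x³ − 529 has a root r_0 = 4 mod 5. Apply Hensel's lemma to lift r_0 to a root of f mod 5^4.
r_3 = 484 (mod 625)

Hensel: r_{i+1} = r_i − f(r_i)/f′(r_i) mod 5^{i+2}, where f′(x) = 3x². Iterate:
  r_0 = 4 (mod 5)
  r_1 = 9 (mod 25)
  r_2 = 109 (mod 125)
  r_3 = 484 (mod 625)
Final: r = 484 with f(r) ≡ 0 mod 5^4.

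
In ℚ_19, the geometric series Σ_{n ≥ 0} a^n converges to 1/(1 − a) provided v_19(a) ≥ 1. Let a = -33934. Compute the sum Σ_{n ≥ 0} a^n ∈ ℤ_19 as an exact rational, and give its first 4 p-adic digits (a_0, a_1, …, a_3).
Σ a^n = 1/(1 − a) = 1/33935;  first 4 digits = (1, 0, 1, 14)

v_19(a) = 2 ≥ 1, so the series converges in ℤ_19 to 1/(1 − a) = 1/(1 − (-33934)) = 1/33935. Expand this rational in ℤ_19: compute digits iteratively via d_i = x_i mod 19, x_{i+1} = (x_i − d_i)/19. The first 4 digits are (1, 0, 1, 14).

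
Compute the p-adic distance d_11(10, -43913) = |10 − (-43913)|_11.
d_11(10, -43913) = 1/14641

Step 1 — x − y = 10 − (-43913) = 43923. Step 2 — v_11(43923) = 4 (factor: 43923 = (11^4 · 3); the sign does not affect v_p). Step 3 — |x − y|_11 = 11^{-4} = 1/14641.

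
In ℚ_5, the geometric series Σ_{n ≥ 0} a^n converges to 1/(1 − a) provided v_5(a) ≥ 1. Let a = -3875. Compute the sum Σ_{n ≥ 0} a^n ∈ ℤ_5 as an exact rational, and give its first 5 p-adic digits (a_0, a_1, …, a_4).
Σ a^n = 1/(1 − a) = 1/3876;  first 5 digits = (1, 0, 0, 4, 3)

v_5(a) = 3 ≥ 1, so the series converges in ℤ_5 to 1/(1 − a) = 1/(1 − (-3875)) = 1/3876. Expand this rational in ℤ_5: compute digits iteratively via d_i = x_i mod 5, x_{i+1} = (x_i − d_i)/5. The first 5 digits are (1, 0, 0, 4, 3).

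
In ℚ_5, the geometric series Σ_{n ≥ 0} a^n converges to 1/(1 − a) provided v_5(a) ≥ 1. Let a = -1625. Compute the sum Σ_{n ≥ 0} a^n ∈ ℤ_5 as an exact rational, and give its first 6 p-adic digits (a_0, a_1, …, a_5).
Σ a^n = 1/(1 − a) = 1/1626;  first 6 digits = (1, 0, 0, 2, 2, 4)

v_5(a) = 3 ≥ 1, so the series converges in ℤ_5 to 1/(1 − a) = 1/(1 − (-1625)) = 1/1626. Expand this rational in ℤ_5: compute digits iteratively via d_i = x_i mod 5, x_{i+1} = (x_i − d_i)/5. The first 6 digits are (1, 0, 0, 2, 2, 4).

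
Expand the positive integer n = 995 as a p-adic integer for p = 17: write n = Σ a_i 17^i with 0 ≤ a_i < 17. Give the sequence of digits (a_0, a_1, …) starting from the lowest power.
(a_0, a_1, …) = (9, 7, 3)

Repeated division by 17 gives the digits low-to-high: 995 = 9 + 7·17^1 + 3·17^2. Digit sequence: (9, 7, 3).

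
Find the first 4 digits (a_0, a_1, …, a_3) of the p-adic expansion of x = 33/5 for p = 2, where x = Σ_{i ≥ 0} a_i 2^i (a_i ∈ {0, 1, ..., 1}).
(a_0, …, a_3) = (1, 0, 1, 1)

v_2(33/5) = 0 (numerator and denominator both coprime to 2), so x ∈ ℤ_2^×. Compute digits iteratively via a_i = x_i mod 2, x_{i+1} = (x_i − a_i)/2, with x_0 = x:
  x_0 = 33/5;  a_0 = 1;  x_1 = (x_0 − 1)/2 = 14/5
  x_1 = 14/5;  a_1 = 0;  x_2 = (x_1 − 0)/2 = 7/5
  x_2 = 7/5;  a_2 = 1;  x_3 = (x_2 − 1)/2 = 1/5
  x_3 = 1/5;  a_3 = 1;  x_4 = (x_3 − 1)/2 = -2/5
Digits: (1, 0, 1, 1).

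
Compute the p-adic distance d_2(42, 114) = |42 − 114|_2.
d_2(42, 114) = 1/8

Step 1 — x − y = 42 − 114 = -72. Step 2 — v_2(-72) = 3 (factor: -72 = −(2^3 · 9); the sign does not affect v_p). Step 3 — |x − y|_2 = 2^{-3} = 1/8.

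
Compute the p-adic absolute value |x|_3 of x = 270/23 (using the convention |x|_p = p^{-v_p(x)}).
|270/23|_3 = 1/27

Step 1 — compute v_3(x) by factoring powers of 3 out of the numerator and denominator: v_3(270/23) = 3. Step 2 — apply |x|_p = p^{-v_p(x)} = 3^{-3} = 1/27.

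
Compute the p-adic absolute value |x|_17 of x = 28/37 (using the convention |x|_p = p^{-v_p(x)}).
|28/37|_17 = 1

Step 1 — compute v_17(x) by factoring powers of 17 out of the numerator and denominator: v_17(28/37) = 0. Step 2 — apply |x|_p = p^{-v_p(x)} = 17^{0} = 1.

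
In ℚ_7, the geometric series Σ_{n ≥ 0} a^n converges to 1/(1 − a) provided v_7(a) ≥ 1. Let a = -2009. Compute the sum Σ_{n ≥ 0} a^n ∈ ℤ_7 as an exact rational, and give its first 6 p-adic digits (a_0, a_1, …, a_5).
Σ a^n = 1/(1 − a) = 1/2010;  first 6 digits = (1, 0, 1, 1, 0, 2)

v_7(a) = 2 ≥ 1, so the series converges in ℤ_7 to 1/(1 − a) = 1/(1 − (-2009)) = 1/2010. Expand this rational in ℤ_7: compute digits iteratively via d_i = x_i mod 7, x_{i+1} = (x_i − d_i)/7. The first 6 digits are (1, 0, 1, 1, 0, 2).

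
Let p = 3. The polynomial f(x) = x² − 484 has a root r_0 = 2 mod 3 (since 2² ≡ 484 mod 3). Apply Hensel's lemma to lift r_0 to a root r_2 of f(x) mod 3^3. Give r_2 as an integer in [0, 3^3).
r_2 = 5 (mod 27)

Hensel's recurrence: r_{i+1} = r_i − f(r_i)·(f′(r_i))^{-1} mod 3^{i+2}, with f′(x) = 2x. Iterate:
  r_0 = 2 (mod 3)
  r_1 = 5 (mod 9)
  r_2 = 5 (mod 27)
Final: r_2 = 5, and one checks f(r_2) ≡ 0 mod 3^3.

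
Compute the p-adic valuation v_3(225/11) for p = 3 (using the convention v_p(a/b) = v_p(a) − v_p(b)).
v_3(225/11) = 2

Factor powers of 3 from the numerator and denominator of the reduced fraction: 225 = 3^2 · 25 and 11 = 3^0 · 11. Apply v_p(a/b) = v_p(a) − v_p(b): v_3(225/11) = 2 − 0 = 2.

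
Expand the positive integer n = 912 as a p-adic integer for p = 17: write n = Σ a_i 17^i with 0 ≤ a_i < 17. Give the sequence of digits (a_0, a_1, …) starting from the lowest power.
(a_0, a_1, …) = (11, 2, 3)

Repeated division by 17 gives the digits low-to-high: 912 = 11 + 2·17^1 + 3·17^2. Digit sequence: (11, 2, 3).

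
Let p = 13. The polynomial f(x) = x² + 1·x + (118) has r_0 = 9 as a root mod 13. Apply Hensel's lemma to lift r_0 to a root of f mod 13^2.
r_1 = 87 (mod 169)

Hensel: r_{i+1} = r_i − f(r_i)·(f′(r_i))^{-1} mod 13^{i+2}, f′(x) = 2x + 1. Iterate:
  r_0 = 9 (mod 13)
  r_1 = 87 (mod 169)
Final: r = 87 satisfies f(r) ≡ 0 mod 13^2.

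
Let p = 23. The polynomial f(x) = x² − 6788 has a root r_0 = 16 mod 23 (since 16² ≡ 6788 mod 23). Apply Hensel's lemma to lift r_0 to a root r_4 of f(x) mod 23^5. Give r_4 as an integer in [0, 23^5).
r_4 = 2068015 (mod 6436343)

Hensel's recurrence: r_{i+1} = r_i − f(r_i)·(f′(r_i))^{-1} mod 23^{i+2}, with f′(x) = 2x. Iterate:
  r_0 = 16 (mod 23)
  r_1 = 154 (mod 529)
  r_2 = 11792 (mod 12167)
  r_3 = 109128 (mod 279841)
  r_4 = 2068015 (mod 6436343)
Final: r_4 = 2068015, and one checks f(r_4) ≡ 0 mod 23^5.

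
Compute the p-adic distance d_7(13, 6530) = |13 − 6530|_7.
d_7(13, 6530) = 1/343

Step 1 — x − y = 13 − 6530 = -6517. Step 2 — v_7(-6517) = 3 (factor: -6517 = −(7^3 · 19); the sign does not affect v_p). Step 3 — |x − y|_7 = 7^{-3} = 1/343.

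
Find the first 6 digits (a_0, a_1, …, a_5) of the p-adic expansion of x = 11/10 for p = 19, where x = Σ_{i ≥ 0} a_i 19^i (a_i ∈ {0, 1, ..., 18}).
(a_0, …, a_5) = (3, 17, 1, 17, 1, 17)

v_19(11/10) = 0 (numerator and denominator both coprime to 19), so x ∈ ℤ_19^×. Compute digits iteratively via a_i = x_i mod 19, x_{i+1} = (x_i − a_i)/19, with x_0 = x:
  x_0 = 11/10;  a_0 = 3;  x_1 = (x_0 − 3)/19 = -1/10
  x_1 = -1/10;  a_1 = 17;  x_2 = (x_1 − 17)/19 = -9/10
  x_2 = -9/10;  a_2 = 1;  x_3 = (x_2 − 1)/19 = -1/10
  x_3 = -1/10;  a_3 = 17;  x_4 = (x_3 − 17)/19 = -9/10
  x_4 = -9/10;  a_4 = 1;  x_5 = (x_4 − 1)/19 = -1/10
  x_5 = -1/10;  a_5 = 17;  x_6 = (x_5 − 17)/19 = -9/10
Digits: (3, 17, 1, 17, 1, 17).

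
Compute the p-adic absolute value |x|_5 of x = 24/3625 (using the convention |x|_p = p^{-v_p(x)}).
|24/3625|_5 = 125

Step 1 — compute v_5(x) by factoring powers of 5 out of the numerator and denominator: v_5(24/3625) = -3. Step 2 — apply |x|_p = p^{-v_p(x)} = 5^{3} = 125.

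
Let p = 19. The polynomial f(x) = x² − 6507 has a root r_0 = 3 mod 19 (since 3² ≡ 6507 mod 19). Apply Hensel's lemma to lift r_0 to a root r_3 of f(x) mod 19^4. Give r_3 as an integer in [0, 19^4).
r_3 = 1086 (mod 130321)

Hensel's recurrence: r_{i+1} = r_i − f(r_i)·(f′(r_i))^{-1} mod 19^{i+2}, with f′(x) = 2x. Iterate:
  r_0 = 3 (mod 19)
  r_1 = 3 (mod 361)
  r_2 = 1086 (mod 6859)
  r_3 = 1086 (mod 130321)
Final: r_3 = 1086, and one checks f(r_3) ≡ 0 mod 19^4.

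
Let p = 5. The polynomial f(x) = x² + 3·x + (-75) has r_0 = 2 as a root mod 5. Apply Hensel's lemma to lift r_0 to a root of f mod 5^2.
r_1 = 22 (mod 25)

Hensel: r_{i+1} = r_i − f(r_i)·(f′(r_i))^{-1} mod 5^{i+2}, f′(x) = 2x + 3. Iterate:
  r_0 = 2 (mod 5)
  r_1 = 22 (mod 25)
Final: r = 22 satisfies f(r) ≡ 0 mod 5^2.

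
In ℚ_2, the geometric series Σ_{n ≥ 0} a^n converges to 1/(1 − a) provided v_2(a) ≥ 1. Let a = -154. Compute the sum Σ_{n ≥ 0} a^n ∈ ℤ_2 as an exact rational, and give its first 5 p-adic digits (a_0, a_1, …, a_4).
Σ a^n = 1/(1 − a) = 1/155;  first 5 digits = (1, 1, 0, 0, 1)

v_2(a) = 1 ≥ 1, so the series converges in ℤ_2 to 1/(1 − a) = 1/(1 − (-154)) = 1/155. Expand this rational in ℤ_2: compute digits iteratively via d_i = x_i mod 2, x_{i+1} = (x_i − d_i)/2. The first 5 digits are (1, 1, 0, 0, 1).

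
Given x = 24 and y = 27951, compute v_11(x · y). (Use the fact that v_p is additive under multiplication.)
v_11(670824) = 3

v_p(x) = 0 (factor: 24 = 11^0 · 24); v_p(y) = 3 (factor: 27951 = 11^3 · 21). Additivity: v_p(xy) = v_p(x) + v_p(y) = 0 + 3 = 3. (Direct check: xy = 670824 = 11^3 · (504).)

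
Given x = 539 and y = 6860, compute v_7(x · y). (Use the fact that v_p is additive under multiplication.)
v_7(3697540) = 5

v_p(x) = 2 (factor: 539 = 7^2 · 11); v_p(y) = 3 (factor: 6860 = 7^3 · 20). Additivity: v_p(xy) = v_p(x) + v_p(y) = 2 + 3 = 5. (Direct check: xy = 3697540 = 7^5 · (220).)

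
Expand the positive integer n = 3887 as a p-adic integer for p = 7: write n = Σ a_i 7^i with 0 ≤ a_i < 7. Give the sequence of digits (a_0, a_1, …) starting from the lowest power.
(a_0, a_1, …) = (2, 2, 2, 4, 1)

Repeated division by 7 gives the digits low-to-high: 3887 = 2 + 2·7^1 + 2·7^2 + 4·7^3 + 1·7^4. Digit sequence: (2, 2, 2, 4, 1).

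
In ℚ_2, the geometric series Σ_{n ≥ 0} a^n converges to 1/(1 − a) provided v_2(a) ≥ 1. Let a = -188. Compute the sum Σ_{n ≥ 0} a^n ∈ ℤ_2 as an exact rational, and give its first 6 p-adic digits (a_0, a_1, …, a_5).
Σ a^n = 1/(1 − a) = 1/189;  first 6 digits = (1, 0, 1, 0, 1, 0)

v_2(a) = 2 ≥ 1, so the series converges in ℤ_2 to 1/(1 − a) = 1/(1 − (-188)) = 1/189. Expand this rational in ℤ_2: compute digits iteratively via d_i = x_i mod 2, x_{i+1} = (x_i − d_i)/2. The first 6 digits are (1, 0, 1, 0, 1, 0).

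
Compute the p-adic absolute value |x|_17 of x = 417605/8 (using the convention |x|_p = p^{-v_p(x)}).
|417605/8|_17 = 1/83521

Step 1 — compute v_17(x) by factoring powers of 17 out of the numerator and denominator: v_17(417605/8) = 4. Step 2 — apply |x|_p = p^{-v_p(x)} = 17^{-4} = 1/83521.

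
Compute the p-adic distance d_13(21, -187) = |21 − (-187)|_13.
d_13(21, -187) = 1/13

Step 1 — x − y = 21 − (-187) = 208. Step 2 — v_13(208) = 1 (factor: 208 = (13^1 · 16); the sign does not affect v_p). Step 3 — |x − y|_13 = 13^{-1} = 1/13.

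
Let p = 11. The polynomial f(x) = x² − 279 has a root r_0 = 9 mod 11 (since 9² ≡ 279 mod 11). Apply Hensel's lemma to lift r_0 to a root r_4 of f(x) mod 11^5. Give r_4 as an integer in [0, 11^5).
r_4 = 117511 (mod 161051)

Hensel's recurrence: r_{i+1} = r_i − f(r_i)·(f′(r_i))^{-1} mod 11^{i+2}, with f′(x) = 2x. Iterate:
  r_0 = 9 (mod 11)
  r_1 = 20 (mod 121)
  r_2 = 383 (mod 1331)
  r_3 = 383 (mod 14641)
  r_4 = 117511 (mod 161051)
Final: r_4 = 117511, and one checks f(r_4) ≡ 0 mod 11^5.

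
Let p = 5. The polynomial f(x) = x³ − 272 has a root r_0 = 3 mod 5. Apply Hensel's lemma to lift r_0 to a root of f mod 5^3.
r_2 = 113 (mod 125)

Hensel: r_{i+1} = r_i − f(r_i)/f′(r_i) mod 5^{i+2}, where f′(x) = 3x². Iterate:
  r_0 = 3 (mod 5)
  r_1 = 13 (mod 25)
  r_2 = 113 (mod 125)
Final: r = 113 with f(r) ≡ 0 mod 5^3.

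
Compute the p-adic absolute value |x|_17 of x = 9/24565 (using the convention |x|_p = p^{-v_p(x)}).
|9/24565|_17 = 4913

Step 1 — compute v_17(x) by factoring powers of 17 out of the numerator and denominator: v_17(9/24565) = -3. Step 2 — apply |x|_p = p^{-v_p(x)} = 17^{3} = 4913.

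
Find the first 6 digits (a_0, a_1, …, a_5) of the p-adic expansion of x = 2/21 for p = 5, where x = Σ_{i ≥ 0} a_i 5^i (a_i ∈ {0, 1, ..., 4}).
(a_0, …, a_5) = (2, 2, 0, 3, 2, 4)

v_5(2/21) = 0 (numerator and denominator both coprime to 5), so x ∈ ℤ_5^×. Compute digits iteratively via a_i = x_i mod 5, x_{i+1} = (x_i − a_i)/5, with x_0 = x:
  x_0 = 2/21;  a_0 = 2;  x_1 = (x_0 − 2)/5 = -8/21
  x_1 = -8/21;  a_1 = 2;  x_2 = (x_1 − 2)/5 = -10/21
  x_2 = -10/21;  a_2 = 0;  x_3 = (x_2 − 0)/5 = -2/21
  x_3 = -2/21;  a_3 = 3;  x_4 = (x_3 − 3)/5 = -13/21
  x_4 = -13/21;  a_4 = 2;  x_5 = (x_4 − 2)/5 = -11/21
  x_5 = -11/21;  a_5 = 4;  x_6 = (x_5 − 4)/5 = -19/21
Digits: (2, 2, 0, 3, 2, 4).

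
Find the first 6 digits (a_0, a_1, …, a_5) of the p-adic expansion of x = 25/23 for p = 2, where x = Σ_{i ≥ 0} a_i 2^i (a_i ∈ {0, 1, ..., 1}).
(a_0, …, a_5) = (1, 1, 1, 1, 0, 0)

v_2(25/23) = 0 (numerator and denominator both coprime to 2), so x ∈ ℤ_2^×. Compute digits iteratively via a_i = x_i mod 2, x_{i+1} = (x_i − a_i)/2, with x_0 = x:
  x_0 = 25/23;  a_0 = 1;  x_1 = (x_0 − 1)/2 = 1/23
  x_1 = 1/23;  a_1 = 1;  x_2 = (x_1 − 1)/2 = -11/23
  x_2 = -11/23;  a_2 = 1;  x_3 = (x_2 − 1)/2 = -17/23
  x_3 = -17/23;  a_3 = 1;  x_4 = (x_3 − 1)/2 = -20/23
  x_4 = -20/23;  a_4 = 0;  x_5 = (x_4 − 0)/2 = -10/23
  x_5 = -10/23;  a_5 = 0;  x_6 = (x_5 − 0)/2 = -5/23
Digits: (1, 1, 1, 1, 0, 0).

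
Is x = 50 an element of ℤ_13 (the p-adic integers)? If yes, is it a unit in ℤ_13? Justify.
x ∈ ℤ_13^× (unit); v_13(x) = 0

ℤ_13 = {x ∈ ℚ_13 : v_13(x) ≥ 0} and ℤ_13^× = {x ∈ ℤ_13 : v_13(x) = 0}. Here v_13(50) = v_13(num) − v_13(den) = 0; compare against these criteria.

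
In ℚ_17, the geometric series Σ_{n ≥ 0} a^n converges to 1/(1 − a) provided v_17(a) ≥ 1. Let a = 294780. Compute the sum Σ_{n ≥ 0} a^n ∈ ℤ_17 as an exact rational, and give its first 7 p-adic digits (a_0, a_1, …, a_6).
Σ a^n = 1/(1 − a) = -1/294779;  first 7 digits = (1, 0, 0, 9, 3, 0, 13)

v_17(a) = 3 ≥ 1, so the series converges in ℤ_17 to 1/(1 − a) = 1/(1 − 294780) = -1/294779. Expand this rational in ℤ_17: compute digits iteratively via d_i = x_i mod 17, x_{i+1} = (x_i − d_i)/17. The first 7 digits are (1, 0, 0, 9, 3, 0, 13).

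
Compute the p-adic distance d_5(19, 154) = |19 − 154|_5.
d_5(19, 154) = 1/5

Step 1 — x − y = 19 − 154 = -135. Step 2 — v_5(-135) = 1 (factor: -135 = −(5^1 · 27); the sign does not affect v_p). Step 3 — |x − y|_5 = 5^{-1} = 1/5.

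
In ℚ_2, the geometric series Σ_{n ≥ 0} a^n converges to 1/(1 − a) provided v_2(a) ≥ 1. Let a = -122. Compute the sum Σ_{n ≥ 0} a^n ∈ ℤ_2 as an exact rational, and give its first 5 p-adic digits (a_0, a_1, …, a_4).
Σ a^n = 1/(1 − a) = 1/123;  first 5 digits = (1, 1, 0, 0, 1)

v_2(a) = 1 ≥ 1, so the series converges in ℤ_2 to 1/(1 − a) = 1/(1 − (-122)) = 1/123. Expand this rational in ℤ_2: compute digits iteratively via d_i = x_i mod 2, x_{i+1} = (x_i − d_i)/2. The first 5 digits are (1, 1, 0, 0, 1).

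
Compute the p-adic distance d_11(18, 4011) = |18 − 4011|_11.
d_11(18, 4011) = 1/1331

Step 1 — x − y = 18 − 4011 = -3993. Step 2 — v_11(-3993) = 3 (factor: -3993 = −(11^3 · 3); the sign does not affect v_p). Step 3 — |x − y|_11 = 11^{-3} = 1/1331.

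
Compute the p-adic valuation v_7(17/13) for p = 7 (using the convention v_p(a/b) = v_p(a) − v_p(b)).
v_7(17/13) = 0

Factor powers of 7 from the numerator and denominator of the reduced fraction: 17 = 7^0 · 17 and 13 = 7^0 · 13. Apply v_p(a/b) = v_p(a) − v_p(b): v_7(17/13) = 0 − 0 = 0.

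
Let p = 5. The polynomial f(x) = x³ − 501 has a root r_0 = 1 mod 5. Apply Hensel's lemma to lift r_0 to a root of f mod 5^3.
r_2 = 1 (mod 125)

Hensel: r_{i+1} = r_i − f(r_i)/f′(r_i) mod 5^{i+2}, where f′(x) = 3x². Iterate:
  r_0 = 1 (mod 5)
  r_1 = 1 (mod 25)
  r_2 = 1 (mod 125)
Final: r = 1 with f(r) ≡ 0 mod 5^3.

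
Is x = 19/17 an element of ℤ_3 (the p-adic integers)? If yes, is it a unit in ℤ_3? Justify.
x ∈ ℤ_3^× (unit); v_3(x) = 0

ℤ_3 = {x ∈ ℚ_3 : v_3(x) ≥ 0} and ℤ_3^× = {x ∈ ℤ_3 : v_3(x) = 0}. Here v_3(19/17) = v_3(num) − v_3(den) = 0; compare against these criteria.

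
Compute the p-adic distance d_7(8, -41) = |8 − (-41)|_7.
d_7(8, -41) = 1/49

Step 1 — x − y = 8 − (-41) = 49. Step 2 — v_7(49) = 2 (factor: 49 = (7^2 · 1); the sign does not affect v_p). Step 3 — |x − y|_7 = 7^{-2} = 1/49.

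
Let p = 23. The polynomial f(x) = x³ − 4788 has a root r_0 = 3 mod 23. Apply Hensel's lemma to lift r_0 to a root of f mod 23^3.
r_2 = 4235 (mod 12167)

Hensel: r_{i+1} = r_i − f(r_i)/f′(r_i) mod 23^{i+2}, where f′(x) = 3x². Iterate:
  r_0 = 3 (mod 23)
  r_1 = 3 (mod 529)
  r_2 = 4235 (mod 12167)
Final: r = 4235 with f(r) ≡ 0 mod 23^3.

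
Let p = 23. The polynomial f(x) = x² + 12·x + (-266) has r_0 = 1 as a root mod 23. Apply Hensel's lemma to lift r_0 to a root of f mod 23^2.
r_1 = 208 (mod 529)

Hensel: r_{i+1} = r_i − f(r_i)·(f′(r_i))^{-1} mod 23^{i+2}, f′(x) = 2x + 12. Iterate:
  r_0 = 1 (mod 23)
  r_1 = 208 (mod 529)
Final: r = 208 satisfies f(r) ≡ 0 mod 23^2.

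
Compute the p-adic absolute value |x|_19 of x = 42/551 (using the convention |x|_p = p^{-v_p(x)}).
|42/551|_19 = 19

Step 1 — compute v_19(x) by factoring powers of 19 out of the numerator and denominator: v_19(42/551) = -1. Step 2 — apply |x|_p = p^{-v_p(x)} = 19^{1} = 19.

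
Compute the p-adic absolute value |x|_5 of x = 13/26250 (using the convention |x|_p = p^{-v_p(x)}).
|13/26250|_5 = 625

Step 1 — compute v_5(x) by factoring powers of 5 out of the numerator and denominator: v_5(13/26250) = -4. Step 2 — apply |x|_p = p^{-v_p(x)} = 5^{4} = 625.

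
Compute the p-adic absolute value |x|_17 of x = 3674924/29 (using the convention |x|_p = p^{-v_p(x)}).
|3674924/29|_17 = 1/83521

Step 1 — compute v_17(x) by factoring powers of 17 out of the numerator and denominator: v_17(3674924/29) = 4. Step 2 — apply |x|_p = p^{-v_p(x)} = 17^{-4} = 1/83521.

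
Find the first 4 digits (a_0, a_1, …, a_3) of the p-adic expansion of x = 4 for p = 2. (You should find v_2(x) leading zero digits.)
(a_0, …, a_3) = (0, 0, 1, 0)

v_2(4) = 2, so a_0 = ... = a_1 = 0. Factor out: x = 2^2 · u with u = 1 a unit in ℤ_2. Expand u iteratively via a_{v+i} = u_i mod 2, u_{i+1} = (u_i − a_{v+i})/2:
  u_0 = 1;  a_2 = 1;  u_1 = (u_0 − 1)/2 = 0
  u_1 = 0;  a_3 = 0;  u_2 = (u_1 − 0)/2 = 0
Digits: (0, 0, 1, 0).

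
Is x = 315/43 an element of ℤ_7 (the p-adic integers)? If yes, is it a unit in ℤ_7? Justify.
x ∈ ℤ_7 but not a unit; v_7(x) = 1 > 0

ℤ_7 = {x ∈ ℚ_7 : v_7(x) ≥ 0} and ℤ_7^× = {x ∈ ℤ_7 : v_7(x) = 0}. Here v_7(315/43) = v_7(num) − v_7(den) = 1; compare against these criteria.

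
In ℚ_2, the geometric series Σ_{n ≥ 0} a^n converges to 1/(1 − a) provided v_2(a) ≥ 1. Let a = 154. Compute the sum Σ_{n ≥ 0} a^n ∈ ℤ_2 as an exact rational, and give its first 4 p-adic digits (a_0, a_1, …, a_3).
Σ a^n = 1/(1 − a) = -1/153;  first 4 digits = (1, 1, 1, 0)

v_2(a) = 1 ≥ 1, so the series converges in ℤ_2 to 1/(1 − a) = 1/(1 − 154) = -1/153. Expand this rational in ℤ_2: compute digits iteratively via d_i = x_i mod 2, x_{i+1} = (x_i − d_i)/2. The first 4 digits are (1, 1, 1, 0).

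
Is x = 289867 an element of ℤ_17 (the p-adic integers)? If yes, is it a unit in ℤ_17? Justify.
x ∈ ℤ_17 but not a unit; v_17(x) = 3 > 0

ℤ_17 = {x ∈ ℚ_17 : v_17(x) ≥ 0} and ℤ_17^× = {x ∈ ℤ_17 : v_17(x) = 0}. Here v_17(289867) = v_17(num) − v_17(den) = 3; compare against these criteria.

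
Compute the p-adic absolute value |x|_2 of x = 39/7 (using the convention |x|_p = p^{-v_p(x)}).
|39/7|_2 = 1

Step 1 — compute v_2(x) by factoring powers of 2 out of the numerator and denominator: v_2(39/7) = 0. Step 2 — apply |x|_p = p^{-v_p(x)} = 2^{0} = 1.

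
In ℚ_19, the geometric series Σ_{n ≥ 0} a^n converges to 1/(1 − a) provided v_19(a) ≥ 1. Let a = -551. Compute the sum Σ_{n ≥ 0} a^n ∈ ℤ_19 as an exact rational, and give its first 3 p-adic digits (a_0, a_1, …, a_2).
Σ a^n = 1/(1 − a) = 1/552;  first 3 digits = (1, 9, 3)

v_19(a) = 1 ≥ 1, so the series converges in ℤ_19 to 1/(1 − a) = 1/(1 − (-551)) = 1/552. Expand this rational in ℤ_19: compute digits iteratively via d_i = x_i mod 19, x_{i+1} = (x_i − d_i)/19. The first 3 digits are (1, 9, 3).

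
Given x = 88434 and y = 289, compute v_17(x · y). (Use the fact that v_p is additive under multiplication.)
v_17(25557426) = 5

v_p(x) = 3 (factor: 88434 = 17^3 · 18); v_p(y) = 2 (factor: 289 = 17^2 · 1). Additivity: v_p(xy) = v_p(x) + v_p(y) = 3 + 2 = 5. (Direct check: xy = 25557426 = 17^5 · (18).)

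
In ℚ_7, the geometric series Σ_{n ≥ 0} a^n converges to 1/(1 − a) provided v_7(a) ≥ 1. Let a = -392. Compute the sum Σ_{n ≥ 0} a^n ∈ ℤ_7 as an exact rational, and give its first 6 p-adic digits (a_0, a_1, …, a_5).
Σ a^n = 1/(1 − a) = 1/393;  first 6 digits = (1, 0, 6, 5, 0, 2)

v_7(a) = 2 ≥ 1, so the series converges in ℤ_7 to 1/(1 − a) = 1/(1 − (-392)) = 1/393. Expand this rational in ℤ_7: compute digits iteratively via d_i = x_i mod 7, x_{i+1} = (x_i − d_i)/7. The first 6 digits are (1, 0, 6, 5, 0, 2).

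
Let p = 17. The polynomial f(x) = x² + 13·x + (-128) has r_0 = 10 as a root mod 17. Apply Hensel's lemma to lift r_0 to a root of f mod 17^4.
r_3 = 58201 (mod 83521)

Hensel: r_{i+1} = r_i − f(r_i)·(f′(r_i))^{-1} mod 17^{i+2}, f′(x) = 2x + 13. Iterate:
  r_0 = 10 (mod 17)
  r_1 = 112 (mod 289)
  r_2 = 4158 (mod 4913)
  r_3 = 58201 (mod 83521)
Final: r = 58201 satisfies f(r) ≡ 0 mod 17^4.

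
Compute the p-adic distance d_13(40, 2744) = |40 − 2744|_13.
d_13(40, 2744) = 1/169

Step 1 — x − y = 40 − 2744 = -2704. Step 2 — v_13(-2704) = 2 (factor: -2704 = −(13^2 · 16); the sign does not affect v_p). Step 3 — |x − y|_13 = 13^{-2} = 1/169.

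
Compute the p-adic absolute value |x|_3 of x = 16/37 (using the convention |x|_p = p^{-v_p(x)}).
|16/37|_3 = 1

Step 1 — compute v_3(x) by factoring powers of 3 out of the numerator and denominator: v_3(16/37) = 0. Step 2 — apply |x|_p = p^{-v_p(x)} = 3^{0} = 1.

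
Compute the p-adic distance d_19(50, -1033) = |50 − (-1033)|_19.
d_19(50, -1033) = 1/361

Step 1 — x − y = 50 − (-1033) = 1083. Step 2 — v_19(1083) = 2 (factor: 1083 = (19^2 · 3); the sign does not affect v_p). Step 3 — |x − y|_19 = 19^{-2} = 1/361.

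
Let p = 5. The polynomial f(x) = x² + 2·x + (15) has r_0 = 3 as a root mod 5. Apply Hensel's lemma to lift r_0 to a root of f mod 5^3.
r_2 = 18 (mod 125)

Hensel: r_{i+1} = r_i − f(r_i)·(f′(r_i))^{-1} mod 5^{i+2}, f′(x) = 2x + 2. Iterate:
  r_0 = 3 (mod 5)
  r_1 = 18 (mod 25)
  r_2 = 18 (mod 125)
Final: r = 18 satisfies f(r) ≡ 0 mod 5^3.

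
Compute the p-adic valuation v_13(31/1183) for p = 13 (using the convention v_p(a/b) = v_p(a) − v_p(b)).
v_13(31/1183) = -2

Factor powers of 13 from the numerator and denominator of the reduced fraction: 31 = 13^0 · 31 and 1183 = 13^2 · 7. Apply v_p(a/b) = v_p(a) − v_p(b): v_13(31/1183) = 0 − 2 = -2.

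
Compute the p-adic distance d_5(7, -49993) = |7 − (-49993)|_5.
d_5(7, -49993) = 1/3125

Step 1 — x − y = 7 − (-49993) = 50000. Step 2 — v_5(50000) = 5 (factor: 50000 = (5^5 · 16); the sign does not affect v_p). Step 3 — |x − y|_5 = 5^{-5} = 1/3125.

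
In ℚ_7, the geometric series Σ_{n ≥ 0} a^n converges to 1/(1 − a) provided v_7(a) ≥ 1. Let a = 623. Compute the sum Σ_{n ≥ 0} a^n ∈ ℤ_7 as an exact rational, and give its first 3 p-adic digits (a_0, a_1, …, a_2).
Σ a^n = 1/(1 − a) = -1/622;  first 3 digits = (1, 5, 2)

v_7(a) = 1 ≥ 1, so the series converges in ℤ_7 to 1/(1 − a) = 1/(1 − 623) = -1/622. Expand this rational in ℤ_7: compute digits iteratively via d_i = x_i mod 7, x_{i+1} = (x_i − d_i)/7. The first 3 digits are (1, 5, 2).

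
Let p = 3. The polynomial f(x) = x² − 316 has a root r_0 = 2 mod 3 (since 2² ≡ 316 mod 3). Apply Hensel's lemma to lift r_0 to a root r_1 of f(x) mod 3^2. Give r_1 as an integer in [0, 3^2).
r_1 = 8 (mod 9)

Hensel's recurrence: r_{i+1} = r_i − f(r_i)·(f′(r_i))^{-1} mod 3^{i+2}, with f′(x) = 2x. Iterate:
  r_0 = 2 (mod 3)
  r_1 = 8 (mod 9)
Final: r_1 = 8, and one checks f(r_1) ≡ 0 mod 3^2.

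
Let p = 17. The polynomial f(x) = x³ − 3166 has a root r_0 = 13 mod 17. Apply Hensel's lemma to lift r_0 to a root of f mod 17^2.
r_1 = 268 (mod 289)

Hensel: r_{i+1} = r_i − f(r_i)/f′(r_i) mod 17^{i+2}, where f′(x) = 3x². Iterate:
  r_0 = 13 (mod 17)
  r_1 = 268 (mod 289)
Final: r = 268 with f(r) ≡ 0 mod 17^2.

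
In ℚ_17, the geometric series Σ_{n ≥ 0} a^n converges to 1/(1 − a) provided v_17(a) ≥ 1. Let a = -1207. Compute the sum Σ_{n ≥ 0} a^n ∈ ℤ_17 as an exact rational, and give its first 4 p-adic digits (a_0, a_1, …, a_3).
Σ a^n = 1/(1 − a) = 1/1208;  first 4 digits = (1, 14, 4, 14)

v_17(a) = 1 ≥ 1, so the series converges in ℤ_17 to 1/(1 − a) = 1/(1 − (-1207)) = 1/1208. Expand this rational in ℤ_17: compute digits iteratively via d_i = x_i mod 17, x_{i+1} = (x_i − d_i)/17. The first 4 digits are (1, 14, 4, 14).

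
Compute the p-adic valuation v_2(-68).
v_2(-68) = 2

v_2(n) is the largest exponent k such that 2^k divides n. Factor out: -68 = -2^2 · 17. (Sign doesn't affect v_p.) So v_2(-68) = 2.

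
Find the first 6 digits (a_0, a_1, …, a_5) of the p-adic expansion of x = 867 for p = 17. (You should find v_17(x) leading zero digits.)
(a_0, …, a_5) = (0, 0, 3, 0, 0, 0)

v_17(867) = 2, so a_0 = ... = a_1 = 0. Factor out: x = 17^2 · u with u = 3 a unit in ℤ_17. Expand u iteratively via a_{v+i} = u_i mod 17, u_{i+1} = (u_i − a_{v+i})/17:
  u_0 = 3;  a_2 = 3;  u_1 = (u_0 − 3)/17 = 0
  u_1 = 0;  a_3 = 0;  u_2 = (u_1 − 0)/17 = 0
  u_2 = 0;  a_4 = 0;  u_3 = (u_2 − 0)/17 = 0
  u_3 = 0;  a_5 = 0;  u_4 = (u_3 − 0)/17 = 0
Digits: (0, 0, 3, 0, 0, 0).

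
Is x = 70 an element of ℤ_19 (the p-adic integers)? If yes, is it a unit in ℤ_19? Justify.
x ∈ ℤ_19^× (unit); v_19(x) = 0

ℤ_19 = {x ∈ ℚ_19 : v_19(x) ≥ 0} and ℤ_19^× = {x ∈ ℤ_19 : v_19(x) = 0}. Here v_19(70) = v_19(num) − v_19(den) = 0; compare against these criteria.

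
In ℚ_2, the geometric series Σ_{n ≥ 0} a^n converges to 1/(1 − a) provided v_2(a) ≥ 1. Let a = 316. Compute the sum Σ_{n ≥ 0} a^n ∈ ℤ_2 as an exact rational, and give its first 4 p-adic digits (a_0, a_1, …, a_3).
Σ a^n = 1/(1 − a) = -1/315;  first 4 digits = (1, 0, 1, 1)

v_2(a) = 2 ≥ 1, so the series converges in ℤ_2 to 1/(1 − a) = 1/(1 − 316) = -1/315. Expand this rational in ℤ_2: compute digits iteratively via d_i = x_i mod 2, x_{i+1} = (x_i − d_i)/2. The first 4 digits are (1, 0, 1, 1).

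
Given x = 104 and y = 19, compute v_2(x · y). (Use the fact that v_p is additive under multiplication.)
v_2(1976) = 3

v_p(x) = 3 (factor: 104 = 2^3 · 13); v_p(y) = 0 (factor: 19 = 2^0 · 19). Additivity: v_p(xy) = v_p(x) + v_p(y) = 3 + 0 = 3. (Direct check: xy = 1976 = 2^3 · (247).)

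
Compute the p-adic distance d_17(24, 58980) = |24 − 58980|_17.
d_17(24, 58980) = 1/4913

Step 1 — x − y = 24 − 58980 = -58956. Step 2 — v_17(-58956) = 3 (factor: -58956 = −(17^3 · 12); the sign does not affect v_p). Step 3 — |x − y|_17 = 17^{-3} = 1/4913.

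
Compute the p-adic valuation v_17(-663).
v_17(-663) = 1

v_17(n) is the largest exponent k such that 17^k divides n. Factor out: -663 = -17^1 · 39. (Sign doesn't affect v_p.) So v_17(-663) = 1.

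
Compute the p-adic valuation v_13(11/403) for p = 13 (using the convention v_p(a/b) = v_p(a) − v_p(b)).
v_13(11/403) = -1

Factor powers of 13 from the numerator and denominator of the reduced fraction: 11 = 13^0 · 11 and 403 = 13^1 · 31. Apply v_p(a/b) = v_p(a) − v_p(b): v_13(11/403) = 0 − 1 = -1.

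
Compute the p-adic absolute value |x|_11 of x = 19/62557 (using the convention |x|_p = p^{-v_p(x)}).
|19/62557|_11 = 1331

Step 1 — compute v_11(x) by factoring powers of 11 out of the numerator and denominator: v_11(19/62557) = -3. Step 2 — apply |x|_p = p^{-v_p(x)} = 11^{3} = 1331.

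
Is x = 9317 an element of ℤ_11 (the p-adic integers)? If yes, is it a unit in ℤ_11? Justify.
x ∈ ℤ_11 but not a unit; v_11(x) = 3 > 0

ℤ_11 = {x ∈ ℚ_11 : v_11(x) ≥ 0} and ℤ_11^× = {x ∈ ℤ_11 : v_11(x) = 0}. Here v_11(9317) = v_11(num) − v_11(den) = 3; compare against these criteria.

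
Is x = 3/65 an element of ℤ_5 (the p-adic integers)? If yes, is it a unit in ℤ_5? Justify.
x ∉ ℤ_5 (v_5(x) = -1 < 0)

ℤ_5 = {x ∈ ℚ_5 : v_5(x) ≥ 0} and ℤ_5^× = {x ∈ ℤ_5 : v_5(x) = 0}. Here v_5(3/65) = v_5(num) − v_5(den) = -1; compare against these criteria.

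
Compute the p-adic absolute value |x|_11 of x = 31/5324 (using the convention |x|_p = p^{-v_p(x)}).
|31/5324|_11 = 1331

Step 1 — compute v_11(x) by factoring powers of 11 out of the numerator and denominator: v_11(31/5324) = -3. Step 2 — apply |x|_p = p^{-v_p(x)} = 11^{3} = 1331.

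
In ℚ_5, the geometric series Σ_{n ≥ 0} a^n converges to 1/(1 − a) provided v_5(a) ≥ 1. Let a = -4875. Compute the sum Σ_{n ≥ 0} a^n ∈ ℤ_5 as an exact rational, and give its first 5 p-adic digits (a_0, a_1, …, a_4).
Σ a^n = 1/(1 − a) = 1/4876;  first 5 digits = (1, 0, 0, 1, 2)

v_5(a) = 3 ≥ 1, so the series converges in ℤ_5 to 1/(1 − a) = 1/(1 − (-4875)) = 1/4876. Expand this rational in ℤ_5: compute digits iteratively via d_i = x_i mod 5, x_{i+1} = (x_i − d_i)/5. The first 5 digits are (1, 0, 0, 1, 2).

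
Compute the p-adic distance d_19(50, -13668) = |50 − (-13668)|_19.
d_19(50, -13668) = 1/6859

Step 1 — x − y = 50 − (-13668) = 13718. Step 2 — v_19(13718) = 3 (factor: 13718 = (19^3 · 2); the sign does not affect v_p). Step 3 — |x − y|_19 = 19^{-3} = 1/6859.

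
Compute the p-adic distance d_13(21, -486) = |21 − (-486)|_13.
d_13(21, -486) = 1/169

Step 1 — x − y = 21 − (-486) = 507. Step 2 — v_13(507) = 2 (factor: 507 = (13^2 · 3); the sign does not affect v_p). Step 3 — |x − y|_13 = 13^{-2} = 1/169.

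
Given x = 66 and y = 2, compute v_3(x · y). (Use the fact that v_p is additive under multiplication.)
v_3(132) = 1

v_p(x) = 1 (factor: 66 = 3^1 · 22); v_p(y) = 0 (factor: 2 = 3^0 · 2). Additivity: v_p(xy) = v_p(x) + v_p(y) = 1 + 0 = 1. (Direct check: xy = 132 = 3^1 · (44).)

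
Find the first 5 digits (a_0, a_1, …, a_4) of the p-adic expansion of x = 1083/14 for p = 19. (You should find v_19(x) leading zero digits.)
(a_0, …, a_4) = (0, 0, 7, 1, 4)

v_19(1083/14) = 2, so a_0 = ... = a_1 = 0. Factor out: x = 19^2 · u with u = 3/14 a unit in ℤ_19. Expand u iteratively via a_{v+i} = u_i mod 19, u_{i+1} = (u_i − a_{v+i})/19:
  u_0 = 3/14;  a_2 = 7;  u_1 = (u_0 − 7)/19 = -5/14
  u_1 = -5/14;  a_3 = 1;  u_2 = (u_1 − 1)/19 = -1/14
  u_2 = -1/14;  a_4 = 4;  u_3 = (u_2 − 4)/19 = -3/14
Digits: (0, 0, 7, 1, 4).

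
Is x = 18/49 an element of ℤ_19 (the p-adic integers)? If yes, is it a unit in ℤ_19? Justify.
x ∈ ℤ_19^× (unit); v_19(x) = 0

ℤ_19 = {x ∈ ℚ_19 : v_19(x) ≥ 0} and ℤ_19^× = {x ∈ ℤ_19 : v_19(x) = 0}. Here v_19(18/49) = v_19(num) − v_19(den) = 0; compare against these criteria.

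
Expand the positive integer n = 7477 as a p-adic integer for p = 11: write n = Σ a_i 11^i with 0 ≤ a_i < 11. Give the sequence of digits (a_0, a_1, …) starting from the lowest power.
(a_0, a_1, …) = (8, 8, 6, 5)

Repeated division by 11 gives the digits low-to-high: 7477 = 8 + 8·11^1 + 6·11^2 + 5·11^3. Digit sequence: (8, 8, 6, 5).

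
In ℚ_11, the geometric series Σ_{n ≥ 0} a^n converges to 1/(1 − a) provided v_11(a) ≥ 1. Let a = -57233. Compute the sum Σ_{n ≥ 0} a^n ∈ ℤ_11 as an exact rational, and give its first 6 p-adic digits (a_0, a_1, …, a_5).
Σ a^n = 1/(1 − a) = 1/57234;  first 6 digits = (1, 0, 0, 1, 7, 10)

v_11(a) = 3 ≥ 1, so the series converges in ℤ_11 to 1/(1 − a) = 1/(1 − (-57233)) = 1/57234. Expand this rational in ℤ_11: compute digits iteratively via d_i = x_i mod 11, x_{i+1} = (x_i − d_i)/11. The first 6 digits are (1, 0, 0, 1, 7, 10).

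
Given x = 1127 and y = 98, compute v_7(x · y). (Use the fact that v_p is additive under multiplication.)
v_7(110446) = 4

v_p(x) = 2 (factor: 1127 = 7^2 · 23); v_p(y) = 2 (factor: 98 = 7^2 · 2). Additivity: v_p(xy) = v_p(x) + v_p(y) = 2 + 2 = 4. (Direct check: xy = 110446 = 7^4 · (46).)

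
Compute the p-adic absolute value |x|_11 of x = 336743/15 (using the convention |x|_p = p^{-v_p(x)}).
|336743/15|_11 = 1/14641

Step 1 — compute v_11(x) by factoring powers of 11 out of the numerator and denominator: v_11(336743/15) = 4. Step 2 — apply |x|_p = p^{-v_p(x)} = 11^{-4} = 1/14641.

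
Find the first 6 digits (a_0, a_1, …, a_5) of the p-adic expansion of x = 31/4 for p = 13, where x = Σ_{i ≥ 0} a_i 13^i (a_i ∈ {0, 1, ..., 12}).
(a_0, …, a_5) = (11, 3, 3, 3, 3, 3)

v_13(31/4) = 0 (numerator and denominator both coprime to 13), so x ∈ ℤ_13^×. Compute digits iteratively via a_i = x_i mod 13, x_{i+1} = (x_i − a_i)/13, with x_0 = x:
  x_0 = 31/4;  a_0 = 11;  x_1 = (x_0 − 11)/13 = -1/4
  x_1 = -1/4;  a_1 = 3;  x_2 = (x_1 − 3)/13 = -1/4
  x_2 = -1/4;  a_2 = 3;  x_3 = (x_2 − 3)/13 = -1/4
  x_3 = -1/4;  a_3 = 3;  x_4 = (x_3 − 3)/13 = -1/4
  x_4 = -1/4;  a_4 = 3;  x_5 = (x_4 − 3)/13 = -1/4
  x_5 = -1/4;  a_5 = 3;  x_6 = (x_5 − 3)/13 = -1/4
Digits: (11, 3, 3, 3, 3, 3).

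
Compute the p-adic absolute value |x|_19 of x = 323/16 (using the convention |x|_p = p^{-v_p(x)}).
|323/16|_19 = 1/19

Step 1 — compute v_19(x) by factoring powers of 19 out of the numerator and denominator: v_19(323/16) = 1. Step 2 — apply |x|_p = p^{-v_p(x)} = 19^{-1} = 1/19.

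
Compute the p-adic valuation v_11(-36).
v_11(-36) = 0

v_11(n) is the largest exponent k such that 11^k divides n. Factor out: -36 = -11^0 · 36. (Sign doesn't affect v_p.) So v_11(-36) = 0.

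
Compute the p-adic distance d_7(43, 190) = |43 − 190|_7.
d_7(43, 190) = 1/49

Step 1 — x − y = 43 − 190 = -147. Step 2 — v_7(-147) = 2 (factor: -147 = −(7^2 · 3); the sign does not affect v_p). Step 3 — |x − y|_7 = 7^{-2} = 1/49.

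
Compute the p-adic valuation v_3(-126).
v_3(-126) = 2

v_3(n) is the largest exponent k such that 3^k divides n. Factor out: -126 = -3^2 · 14. (Sign doesn't affect v_p.) So v_3(-126) = 2.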